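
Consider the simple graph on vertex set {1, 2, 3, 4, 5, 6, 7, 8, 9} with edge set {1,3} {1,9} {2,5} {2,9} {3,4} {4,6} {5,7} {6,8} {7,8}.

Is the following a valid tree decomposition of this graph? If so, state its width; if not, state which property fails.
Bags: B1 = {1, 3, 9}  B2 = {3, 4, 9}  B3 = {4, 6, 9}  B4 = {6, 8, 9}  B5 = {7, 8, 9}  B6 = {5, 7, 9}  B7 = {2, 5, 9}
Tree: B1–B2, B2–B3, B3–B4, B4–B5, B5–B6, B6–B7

Yes; width 2.

Every vertex of G appears in some bag (union = {1, 2, 3, 4, 5, 6, 7, 8, 9}); every edge is covered by a bag; and for each vertex v the set of bags containing v is connected in the bag tree. The decomposition is therefore valid. The largest bag has 3 vertices, so the width is 2.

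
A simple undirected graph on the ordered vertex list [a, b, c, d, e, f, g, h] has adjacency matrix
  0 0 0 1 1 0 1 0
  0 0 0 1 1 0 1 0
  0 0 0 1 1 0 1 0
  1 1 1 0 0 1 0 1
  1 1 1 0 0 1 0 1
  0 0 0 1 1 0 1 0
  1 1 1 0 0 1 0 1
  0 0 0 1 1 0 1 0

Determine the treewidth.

A width-3 tree decomposition is:
Bags: B1 = {d, e, f, g}  B2 = {a, d, e, g}  B3 = {d, e, g, h}  B4 = {c, d, e, g}  B5 = {b, d, e, g}
Tree: B1–B2, B2–B3, B3–B4, B4–B5
The largest bag has 4 vertices, giving width 3; this decomposition certifies tw(G) ≤ 3. For the lower bound: the 4 vertex sets {e,f}, {a,d}, {g}, {h} are disjoint, each induces a connected subgraph, and every pair is joined by at least one edge of G. Contracting each set to a single vertex therefore yields K_{4} as a minor, and since treewidth is minor-monotone, tw(G) ≥ tw(K_{4}) = 3. The upper and lower bounds meet at 3, so that is the treewidth.

3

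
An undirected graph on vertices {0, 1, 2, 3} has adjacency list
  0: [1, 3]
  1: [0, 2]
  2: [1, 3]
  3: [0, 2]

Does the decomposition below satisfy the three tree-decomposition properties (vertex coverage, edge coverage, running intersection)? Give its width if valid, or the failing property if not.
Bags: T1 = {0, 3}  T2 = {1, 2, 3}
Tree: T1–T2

A tree decomposition must satisfy three properties: every vertex lies in some bag; for every edge, both endpoints lie together in some bag; and for every vertex, the bags containing it form a connected subtree. Here edge (1,0) lies in no bag, so the decomposition is invalid.

No — edge (1,0) lies in no bag.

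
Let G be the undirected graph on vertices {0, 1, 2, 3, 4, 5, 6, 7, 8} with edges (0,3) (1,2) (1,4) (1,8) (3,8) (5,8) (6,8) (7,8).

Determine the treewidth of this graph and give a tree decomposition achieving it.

Treewidth 1.
One such decomposition:
Bags: B1 = {1, 8}  B2 = {3, 8}  B3 = {7, 8}  B4 = {6, 8}  B5 = {1, 2}  B6 = {0, 3}  B7 = {5, 8}  B8 = {1, 4}
Tree: B1–B2, B1–B3, B2–B4, B1–B5, B2–B6, B2–B7, B5–B8

Each bag holds 2 vertices, so the decomposition has width 1, which upper-bounds the treewidth. G has an edge, so its treewidth is at least 1. Hence tw(G) = 1 exactly.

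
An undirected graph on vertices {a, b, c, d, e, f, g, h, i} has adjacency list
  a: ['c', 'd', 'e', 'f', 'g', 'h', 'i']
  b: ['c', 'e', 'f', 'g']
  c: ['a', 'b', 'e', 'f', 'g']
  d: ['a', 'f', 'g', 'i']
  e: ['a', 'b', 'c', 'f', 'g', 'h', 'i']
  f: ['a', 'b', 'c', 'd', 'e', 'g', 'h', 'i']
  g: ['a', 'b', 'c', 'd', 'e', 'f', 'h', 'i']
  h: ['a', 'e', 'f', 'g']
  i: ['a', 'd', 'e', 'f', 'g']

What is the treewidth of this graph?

4

A width-4 tree decomposition is:
Bags: B1 = {b, c, e, f, g}  B2 = {a, c, e, f, g}  B3 = {a, e, f, g, i}  B4 = {a, d, f, g, i}  B5 = {a, e, f, g, h}
Tree: B1–B2, B2–B3, B3–B4, B3–B5
Each bag holds 5 vertices, so the decomposition has width 4, which upper-bounds the treewidth. For the lower bound, the 5 vertices {a, d, f, g, i} are pairwise adjacent, and any tree decomposition puts a clique entirely inside one bag — forcing width ≥ 4. Therefore the treewidth is 4.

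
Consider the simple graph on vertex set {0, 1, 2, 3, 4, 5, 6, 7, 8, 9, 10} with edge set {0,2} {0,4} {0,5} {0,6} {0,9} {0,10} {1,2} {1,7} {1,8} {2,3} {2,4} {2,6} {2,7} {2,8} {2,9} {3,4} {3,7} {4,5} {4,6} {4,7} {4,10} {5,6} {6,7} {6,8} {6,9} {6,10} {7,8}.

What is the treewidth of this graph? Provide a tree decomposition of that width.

Treewidth 3.
One such decomposition:
Bags: B1 = {2, 4, 6, 7}  B2 = {2, 3, 4, 7}  B3 = {0, 2, 4, 6}  B4 = {2, 6, 7, 8}  B5 = {0, 4, 6, 10}  B6 = {1, 2, 7, 8}  B7 = {0, 4, 5, 6}  B8 = {0, 2, 6, 9}
Tree: B1–B2, B1–B3, B1–B4, B3–B5, B4–B6, B3–B7, B3–B8

Each bag holds 4 vertices, so the decomposition has width 3, which upper-bounds the treewidth. On the other hand G contains the 4-clique {1, 2, 7, 8}. A clique must lie in a single bag of any decomposition, so no decomposition can have width below 3. Therefore the treewidth is 3.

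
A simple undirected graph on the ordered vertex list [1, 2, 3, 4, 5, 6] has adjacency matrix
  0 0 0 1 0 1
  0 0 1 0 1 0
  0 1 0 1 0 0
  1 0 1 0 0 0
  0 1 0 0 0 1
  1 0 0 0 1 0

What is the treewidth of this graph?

2

A width-2 tree decomposition is:
Bags: B1 = {2, 3, 5}  B2 = {3, 5, 6}  B3 = {1, 3, 6}  B4 = {1, 3, 4}
Tree: B1–B2, B2–B3, B3–B4
The largest bag has 3 vertices, giving width 2; this decomposition certifies tw(G) ≤ 2. Since 3–2–5–6–1–4–3 is a cycle in G, G is not acyclic. Forests are exactly the graphs of treewidth ≤ 1, so tw(G) ≥ 2. The upper and lower bounds meet at 2, so that is the treewidth.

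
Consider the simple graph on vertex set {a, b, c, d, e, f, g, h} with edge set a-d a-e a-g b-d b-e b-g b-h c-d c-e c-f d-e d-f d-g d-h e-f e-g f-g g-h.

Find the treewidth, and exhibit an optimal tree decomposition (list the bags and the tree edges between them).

Treewidth 3.
Bags: B1 = {b, d, e, g}  B2 = {d, e, f, g}  B3 = {a, d, e, g}  B4 = {b, d, g, h}  B5 = {c, d, e, f}
Tree: B1–B2, B1–B3, B1–B4, B2–B5

Each bag holds 4 vertices, so the decomposition has width 3, which upper-bounds the treewidth. For the lower bound, the 4 vertices {d, e, f, g} are pairwise adjacent, and any tree decomposition puts a clique entirely inside one bag — forcing width ≥ 3. The upper and lower bounds meet at 3, so that is the treewidth.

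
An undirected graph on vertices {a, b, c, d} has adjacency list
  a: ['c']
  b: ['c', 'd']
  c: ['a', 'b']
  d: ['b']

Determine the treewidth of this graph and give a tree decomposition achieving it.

Treewidth 1.
Bags: B1 = {b, c}  B2 = {b, d}  B3 = {a, c}
Tree: B1–B2, B1–B3

Every bag has size at most 2, so the width is 2 − 1 = 1 and tw(G) ≤ 1. Since G has at least one edge (e.g. c–b), it is not an edgeless graph, so tw(G) ≥ 1. Hence tw(G) = 1 exactly.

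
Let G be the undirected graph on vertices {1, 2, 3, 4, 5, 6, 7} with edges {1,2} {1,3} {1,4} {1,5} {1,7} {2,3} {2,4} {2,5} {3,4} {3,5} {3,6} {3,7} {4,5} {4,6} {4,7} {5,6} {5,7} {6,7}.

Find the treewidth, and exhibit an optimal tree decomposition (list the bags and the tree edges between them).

Treewidth 4.
One such decomposition:
Bags: B1 = {3, 4, 5, 6, 7}  B2 = {1, 3, 4, 5, 7}  B3 = {1, 2, 3, 4, 5}
Tree: B1–B2, B2–B3

Every bag has size at most 5, so the width is 5 − 1 = 4 and tw(G) ≤ 4. On the other hand G contains the 5-clique {1, 2, 3, 4, 5}. A clique must lie in a single bag of any decomposition, so no decomposition can have width below 4. Hence tw(G) = 4 exactly.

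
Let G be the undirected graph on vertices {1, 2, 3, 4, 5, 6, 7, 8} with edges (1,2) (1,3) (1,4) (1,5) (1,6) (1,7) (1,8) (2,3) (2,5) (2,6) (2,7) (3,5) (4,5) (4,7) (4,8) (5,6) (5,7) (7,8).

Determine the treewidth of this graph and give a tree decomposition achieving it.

Treewidth 3.
One such decomposition:
Bags: B1 = {1, 4, 7, 8}  B2 = {1, 4, 5, 7}  B3 = {1, 2, 5, 7}  B4 = {1, 2, 5, 6}  B5 = {1, 2, 3, 5}
Tree: B1–B2, B2–B3, B3–B4, B4–B5

Every bag has size at most 4, so the width is 4 − 1 = 3 and tw(G) ≤ 3. On the other hand G contains the 4-clique {1, 4, 7, 8}. A clique must lie in a single bag of any decomposition, so no decomposition can have width below 3. Combining the bounds, tw(G) = 3.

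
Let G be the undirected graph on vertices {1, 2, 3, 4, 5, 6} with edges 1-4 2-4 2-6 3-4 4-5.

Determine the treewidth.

A width-1 tree decomposition is:
Bags: B1 = {2, 4}  B2 = {2, 6}  B3 = {3, 4}  B4 = {4, 5}  B5 = {1, 4}
Tree: B1–B2, B1–B3, B1–B4, B3–B5
Each bag holds 2 vertices, so the decomposition has width 1, which upper-bounds the treewidth. Since G has at least one edge (e.g. 4–2), it is not an edgeless graph, so tw(G) ≥ 1. Combining the bounds, tw(G) = 1.

1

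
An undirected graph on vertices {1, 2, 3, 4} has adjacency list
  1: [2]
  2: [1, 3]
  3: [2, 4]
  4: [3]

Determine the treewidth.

A width-1 tree decomposition is:
Bags: B1 = {3, 4}  B2 = {2, 3}  B3 = {1, 2}
Tree: B1–B2, B2–B3
Every bag has size at most 2, so the width is 2 − 1 = 1 and tw(G) ≤ 1. G has an edge, so its treewidth is at least 1. Combining the bounds, tw(G) = 1.

1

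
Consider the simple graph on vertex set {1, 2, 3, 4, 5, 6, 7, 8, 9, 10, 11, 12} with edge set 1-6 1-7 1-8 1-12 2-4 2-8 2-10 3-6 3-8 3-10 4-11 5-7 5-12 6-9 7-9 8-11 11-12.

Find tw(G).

3

A width-3 tree decomposition is:
Bags: B1 = {2, 3, 4, 10}  B2 = {2, 3, 4, 8}  B3 = {3, 4, 8, 11}  B4 = {3, 6, 8, 11}  B5 = {1, 6, 8, 11}  B6 = {1, 6, 11, 12}  B7 = {1, 6, 9, 12}  B8 = {1, 7, 9, 12}  B9 = {5, 7, 9, 12}
Tree: B1–B2, B2–B3, B3–B4, B4–B5, B5–B6, B6–B7, B7–B8, B8–B9
The largest bag has 4 vertices, giving width 3; this decomposition certifies tw(G) ≤ 3. For the lower bound: the 4 vertex sets {2,4,10}, {3}, {8}, {1,6,11,12} are disjoint, each induces a connected subgraph, and every pair is joined by at least one edge of G. Contracting each set to a single vertex therefore yields K_{4} as a minor, and since treewidth is minor-monotone, tw(G) ≥ tw(K_{4}) = 3. Therefore the treewidth is 3.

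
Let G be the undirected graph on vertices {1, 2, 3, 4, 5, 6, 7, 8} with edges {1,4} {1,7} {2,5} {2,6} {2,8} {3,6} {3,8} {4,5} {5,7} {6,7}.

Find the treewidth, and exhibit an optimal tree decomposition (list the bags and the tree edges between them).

Each bag holds 3 vertices, so the decomposition has width 2, which upper-bounds the treewidth. Since 4–1–7–5–4 is a cycle in G, G is not acyclic. Forests are exactly the graphs of treewidth ≤ 1, so tw(G) ≥ 2. The upper and lower bounds meet at 2, so that is the treewidth.

Treewidth 2.
One such decomposition:
Bags: B1 = {1, 4, 5}  B2 = {1, 5, 7}  B3 = {2, 5, 7}  B4 = {2, 6, 7}  B5 = {2, 6, 8}  B6 = {3, 6, 8}
Tree: B1–B2, B2–B3, B3–B4, B4–B5, B5–B6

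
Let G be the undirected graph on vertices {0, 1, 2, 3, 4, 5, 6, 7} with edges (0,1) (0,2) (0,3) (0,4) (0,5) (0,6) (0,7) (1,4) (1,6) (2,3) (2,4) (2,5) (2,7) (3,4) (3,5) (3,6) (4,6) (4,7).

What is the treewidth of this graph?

A width-3 tree decomposition is:
Bags: B1 = {0, 2, 3, 4}  B2 = {0, 3, 4, 6}  B3 = {0, 2, 4, 7}  B4 = {0, 1, 4, 6}  B5 = {0, 2, 3, 5}
Tree: B1–B2, B1–B3, B2–B4, B1–B5
Each bag holds 4 vertices, so the decomposition has width 3, which upper-bounds the treewidth. Conversely, {0, 1, 4, 6} is a clique of size 4, and the vertices of any clique must share a bag in every tree decomposition; so some bag has ≥ 4 vertices and tw(G) ≥ 3. The upper and lower bounds meet at 3, so that is the treewidth.

3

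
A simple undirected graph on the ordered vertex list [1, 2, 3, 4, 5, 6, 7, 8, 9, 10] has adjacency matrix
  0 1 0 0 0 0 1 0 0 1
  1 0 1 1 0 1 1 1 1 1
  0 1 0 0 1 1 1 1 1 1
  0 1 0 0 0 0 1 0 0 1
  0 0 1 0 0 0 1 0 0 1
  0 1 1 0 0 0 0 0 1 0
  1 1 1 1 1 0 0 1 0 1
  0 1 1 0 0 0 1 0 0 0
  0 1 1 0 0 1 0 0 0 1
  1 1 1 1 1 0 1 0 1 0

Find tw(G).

A width-3 tree decomposition is:
Bags: B1 = {2, 3, 7, 10}  B2 = {2, 4, 7, 10}  B3 = {2, 3, 7, 8}  B4 = {3, 5, 7, 10}  B5 = {1, 2, 7, 10}  B6 = {2, 3, 9, 10}  B7 = {2, 3, 6, 9}
Tree: B1–B2, B1–B3, B1–B4, B2–B5, B1–B6, B6–B7
The largest bag has 4 vertices, giving width 3; this decomposition certifies tw(G) ≤ 3. For the lower bound, the 4 vertices {1, 2, 7, 10} are pairwise adjacent, and any tree decomposition puts a clique entirely inside one bag — forcing width ≥ 3. Hence tw(G) = 3 exactly.

3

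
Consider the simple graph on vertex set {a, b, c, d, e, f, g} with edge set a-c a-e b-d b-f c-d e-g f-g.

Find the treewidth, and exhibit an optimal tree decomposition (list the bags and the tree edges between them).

The largest bag has 3 vertices, giving width 2; this decomposition certifies tw(G) ≤ 2. Since b–f–g–e–a–c–d–b is a cycle in G, G is not acyclic. Forests are exactly the graphs of treewidth ≤ 1, so tw(G) ≥ 2. Hence tw(G) = 2 exactly.

Treewidth 2.
Bags: B1 = {b, f, g}  B2 = {b, e, g}  B3 = {a, b, e}  B4 = {a, b, c}  B5 = {b, c, d}
Tree: B1–B2, B2–B3, B3–B4, B4–B5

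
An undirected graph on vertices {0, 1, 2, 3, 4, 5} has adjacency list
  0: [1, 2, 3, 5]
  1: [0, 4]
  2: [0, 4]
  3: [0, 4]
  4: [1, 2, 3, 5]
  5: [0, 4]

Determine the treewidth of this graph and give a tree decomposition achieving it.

The largest bag has 3 vertices, giving width 2; this decomposition certifies tw(G) ≤ 2. For the lower bound, G contains the cycle 5–4–1–0–5, so G is not a forest; only forests have treewidth ≤ 1, hence tw(G) ≥ 2. The upper and lower bounds meet at 2, so that is the treewidth.

Treewidth 2.
One optimal decomposition is:
Bags: B1 = {0, 4, 5}  B2 = {0, 1, 4}  B3 = {0, 3, 4}  B4 = {0, 2, 4}
Tree: B1–B2, B2–B3, B3–B4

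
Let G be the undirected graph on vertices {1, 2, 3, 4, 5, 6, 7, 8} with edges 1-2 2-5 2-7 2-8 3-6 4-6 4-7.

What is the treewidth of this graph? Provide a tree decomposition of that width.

The largest bag has 2 vertices, giving width 1; this decomposition certifies tw(G) ≤ 1. G has an edge, so its treewidth is at least 1. Combining the bounds, tw(G) = 1.

Treewidth 1.
One such decomposition:
Bags: B1 = {2, 7}  B2 = {2, 8}  B3 = {4, 7}  B4 = {4, 6}  B5 = {3, 6}  B6 = {2, 5}  B7 = {1, 2}
Tree: B1–B2, B1–B3, B3–B4, B4–B5, B1–B6, B2–B7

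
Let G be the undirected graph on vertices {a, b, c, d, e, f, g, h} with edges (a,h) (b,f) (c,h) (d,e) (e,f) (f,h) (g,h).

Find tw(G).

A width-1 tree decomposition is:
Bags: B1 = {d, e}  B2 = {e, f}  B3 = {f, h}  B4 = {a, h}  B5 = {b, f}  B6 = {c, h}  B7 = {g, h}
Tree: B1–B2, B2–B3, B3–B4, B2–B5, B4–B6, B3–B7
Each bag holds 2 vertices, so the decomposition has width 1, which upper-bounds the treewidth. G has an edge, so its treewidth is at least 1. Therefore the treewidth is 1.

1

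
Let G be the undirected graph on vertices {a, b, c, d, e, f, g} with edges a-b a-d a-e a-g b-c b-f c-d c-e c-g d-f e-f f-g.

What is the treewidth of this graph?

3

A width-3 tree decomposition is:
Bags: B1 = {a, c, d, f}  B2 = {a, b, c, f}  B3 = {a, c, f, g}  B4 = {a, c, e, f}
Tree: B1–B2, B2–B3, B3–B4
Each bag holds 4 vertices, so the decomposition has width 3, which upper-bounds the treewidth. For the lower bound: the 4 vertex sets {a,d}, {b,f}, {c}, {g} are disjoint, each induces a connected subgraph, and every pair is joined by at least one edge of G. Contracting each set to a single vertex therefore yields K_{4} as a minor, and since treewidth is minor-monotone, tw(G) ≥ tw(K_{4}) = 3. Therefore the treewidth is 3.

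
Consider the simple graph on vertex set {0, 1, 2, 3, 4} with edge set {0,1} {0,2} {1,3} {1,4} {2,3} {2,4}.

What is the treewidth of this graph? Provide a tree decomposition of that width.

The largest bag has 3 vertices, giving width 2; this decomposition certifies tw(G) ≤ 2. For the lower bound, G contains the cycle 1–3–2–4–1, so G is not a forest; only forests have treewidth ≤ 1, hence tw(G) ≥ 2. Therefore the treewidth is 2.

Treewidth 2.
One optimal decomposition is:
Bags: B1 = {1, 2, 3}  B2 = {1, 2, 4}  B3 = {0, 1, 2}
Tree: B1–B2, B2–B3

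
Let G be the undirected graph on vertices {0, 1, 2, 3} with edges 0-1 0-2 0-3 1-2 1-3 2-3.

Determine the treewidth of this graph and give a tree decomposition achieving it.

With just one bag of size 4, the width is 4 − 1 = 3, so tw(G) ≤ 3. Conversely, {0, 1, 2, 3} is a clique of size 4, and the vertices of any clique must share a bag in every tree decomposition; so some bag has ≥ 4 vertices and tw(G) ≥ 3. Combining the bounds, tw(G) = 3.

Treewidth 3.
One such decomposition:
Bags: B1 = {0, 1, 2, 3}
Tree: (single bag)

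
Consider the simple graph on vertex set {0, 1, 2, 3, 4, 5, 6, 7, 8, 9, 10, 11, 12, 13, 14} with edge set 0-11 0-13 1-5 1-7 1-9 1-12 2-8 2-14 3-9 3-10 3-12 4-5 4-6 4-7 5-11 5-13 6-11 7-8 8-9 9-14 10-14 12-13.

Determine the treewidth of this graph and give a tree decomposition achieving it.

Treewidth 3.
One such decomposition:
Bags: B1 = {2, 3, 10, 14}  B2 = {2, 3, 9, 14}  B3 = {2, 3, 8, 9}  B4 = {3, 8, 9, 12}  B5 = {1, 8, 9, 12}  B6 = {1, 7, 8, 12}  B7 = {1, 7, 12, 13}  B8 = {1, 5, 7, 13}  B9 = {4, 5, 7, 13}  B10 = {0, 4, 5, 13}  B11 = {0, 4, 5, 11}  B12 = {0, 4, 6, 11}
Tree: B1–B2, B2–B3, B3–B4, B4–B5, B5–B6, B6–B7, B7–B8, B8–B9, B9–B10, B10–B11, B11–B12

The largest bag has 4 vertices, giving width 3; this decomposition certifies tw(G) ≤ 3. For the lower bound: the 4 vertex sets {2,10,14}, {3}, {9}, {1,7,8,12} are disjoint, each induces a connected subgraph, and every pair is joined by at least one edge of G. Contracting each set to a single vertex therefore yields K_{4} as a minor, and since treewidth is minor-monotone, tw(G) ≥ tw(K_{4}) = 3. Therefore the treewidth is 3.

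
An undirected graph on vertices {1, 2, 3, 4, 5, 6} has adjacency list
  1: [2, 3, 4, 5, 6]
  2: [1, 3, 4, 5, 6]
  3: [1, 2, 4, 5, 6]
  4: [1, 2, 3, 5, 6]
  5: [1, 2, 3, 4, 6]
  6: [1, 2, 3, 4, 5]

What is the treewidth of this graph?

5

A width-5 tree decomposition is:
Bags: B1 = {1, 2, 3, 4, 5, 6}
Tree: (single bag)
A single bag containing all 6 vertices is trivially a valid decomposition of width 5. For the lower bound, the 6 vertices {1, 2, 3, 4, 5, 6} are pairwise adjacent, and any tree decomposition puts a clique entirely inside one bag — forcing width ≥ 5. Combining the bounds, tw(G) = 5.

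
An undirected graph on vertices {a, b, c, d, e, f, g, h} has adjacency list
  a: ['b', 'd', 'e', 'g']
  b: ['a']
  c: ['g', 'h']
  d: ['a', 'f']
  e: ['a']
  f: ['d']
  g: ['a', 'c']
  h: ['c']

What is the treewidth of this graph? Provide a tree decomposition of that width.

Treewidth 1.
One such decomposition:
Bags: B1 = {a, g}  B2 = {c, g}  B3 = {a, d}  B4 = {c, h}  B5 = {a, e}  B6 = {a, b}  B7 = {d, f}
Tree: B1–B2, B1–B3, B2–B4, B1–B5, B1–B6, B3–B7

Every bag has size at most 2, so the width is 2 − 1 = 1 and tw(G) ≤ 1. G has an edge, so its treewidth is at least 1. Hence tw(G) = 1 exactly.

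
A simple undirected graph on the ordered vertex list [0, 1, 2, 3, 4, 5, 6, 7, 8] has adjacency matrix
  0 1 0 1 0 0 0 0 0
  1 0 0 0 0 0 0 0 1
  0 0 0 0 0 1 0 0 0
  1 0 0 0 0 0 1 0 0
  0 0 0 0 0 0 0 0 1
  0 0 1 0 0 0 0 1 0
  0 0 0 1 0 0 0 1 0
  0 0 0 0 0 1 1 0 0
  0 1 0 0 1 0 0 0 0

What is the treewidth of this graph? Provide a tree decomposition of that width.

The largest bag has 2 vertices, giving width 1; this decomposition certifies tw(G) ≤ 1. Since G has at least one edge (e.g. 4–8), it is not an edgeless graph, so tw(G) ≥ 1. The upper and lower bounds meet at 1, so that is the treewidth.

Treewidth 1.
One such decomposition:
Bags: B1 = {4, 8}  B2 = {1, 8}  B3 = {0, 1}  B4 = {0, 3}  B5 = {3, 6}  B6 = {6, 7}  B7 = {5, 7}  B8 = {2, 5}
Tree: B1–B2, B2–B3, B3–B4, B4–B5, B5–B6, B6–B7, B7–B8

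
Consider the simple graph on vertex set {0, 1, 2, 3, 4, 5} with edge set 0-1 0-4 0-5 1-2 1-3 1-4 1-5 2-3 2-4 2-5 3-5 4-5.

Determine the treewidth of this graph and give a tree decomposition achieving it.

Treewidth 3.
One such decomposition:
Bags: B1 = {0, 1, 4, 5}  B2 = {1, 2, 4, 5}  B3 = {1, 2, 3, 5}
Tree: B1–B2, B2–B3

Every bag has size at most 4, so the width is 4 − 1 = 3 and tw(G) ≤ 3. Conversely, {0, 1, 4, 5} is a clique of size 4, and the vertices of any clique must share a bag in every tree decomposition; so some bag has ≥ 4 vertices and tw(G) ≥ 3. The upper and lower bounds meet at 3, so that is the treewidth.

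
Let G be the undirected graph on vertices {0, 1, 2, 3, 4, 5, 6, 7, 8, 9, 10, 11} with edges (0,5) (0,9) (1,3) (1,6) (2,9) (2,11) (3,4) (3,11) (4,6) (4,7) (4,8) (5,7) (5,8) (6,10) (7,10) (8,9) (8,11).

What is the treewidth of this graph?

3

A width-3 tree decomposition is:
Bags: B1 = {0, 2, 9, 11}  B2 = {0, 8, 9, 11}  B3 = {0, 5, 8, 11}  B4 = {3, 5, 8, 11}  B5 = {3, 4, 5, 8}  B6 = {3, 4, 5, 7}  B7 = {1, 3, 4, 7}  B8 = {1, 4, 6, 7}  B9 = {1, 6, 7, 10}
Tree: B1–B2, B2–B3, B3–B4, B4–B5, B5–B6, B6–B7, B7–B8, B8–B9
The largest bag has 4 vertices, giving width 3; this decomposition certifies tw(G) ≤ 3. For the lower bound: the 4 vertex sets {0,2,9}, {11}, {8}, {3,4,5,7} are disjoint, each induces a connected subgraph, and every pair is joined by at least one edge of G. Contracting each set to a single vertex therefore yields K_{4} as a minor, and since treewidth is minor-monotone, tw(G) ≥ tw(K_{4}) = 3. Hence tw(G) = 3 exactly.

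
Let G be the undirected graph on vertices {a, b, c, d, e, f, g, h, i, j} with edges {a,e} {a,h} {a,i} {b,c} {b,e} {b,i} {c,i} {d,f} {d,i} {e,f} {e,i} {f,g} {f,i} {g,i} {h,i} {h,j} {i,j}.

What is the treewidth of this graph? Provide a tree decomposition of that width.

Treewidth 2.
Bags: B1 = {b, e, i}  B2 = {a, e, i}  B3 = {a, h, i}  B4 = {h, i, j}  B5 = {b, c, i}  B6 = {e, f, i}  B7 = {d, f, i}  B8 = {f, g, i}
Tree: B1–B2, B2–B3, B3–B4, B1–B5, B1–B6, B6–B7, B6–B8

Every bag has size at most 3, so the width is 3 − 1 = 2 and tw(G) ≤ 2. Conversely, {d, f, i} is a clique of size 3, and the vertices of any clique must share a bag in every tree decomposition; so some bag has ≥ 3 vertices and tw(G) ≥ 2. Combining the bounds, tw(G) = 2.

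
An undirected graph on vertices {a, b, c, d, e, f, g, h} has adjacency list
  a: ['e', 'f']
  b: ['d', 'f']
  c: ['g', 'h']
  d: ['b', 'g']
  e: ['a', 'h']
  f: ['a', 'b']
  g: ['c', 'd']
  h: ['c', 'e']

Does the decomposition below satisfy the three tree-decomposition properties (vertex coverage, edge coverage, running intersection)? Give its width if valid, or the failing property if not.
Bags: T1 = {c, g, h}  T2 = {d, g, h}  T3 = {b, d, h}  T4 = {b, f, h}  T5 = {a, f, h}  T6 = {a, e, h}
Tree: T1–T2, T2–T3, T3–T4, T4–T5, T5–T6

Yes; width 2.

Checking the three conditions: (i) the bags cover all of {a, b, c, d, e, f, g, h}; (ii) for each edge, some bag contains both endpoints; (iii) the bags containing any fixed vertex form a subtree. All hold, so the decomposition is valid with width 3 − 1 = 2.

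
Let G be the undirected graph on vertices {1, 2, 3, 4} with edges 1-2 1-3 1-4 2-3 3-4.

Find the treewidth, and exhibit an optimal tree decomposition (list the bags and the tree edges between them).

Every bag has size at most 3, so the width is 3 − 1 = 2 and tw(G) ≤ 2. On the other hand G contains the 3-clique {1, 2, 3}. A clique must lie in a single bag of any decomposition, so no decomposition can have width below 2. Hence tw(G) = 2 exactly.

Treewidth 2.
One optimal decomposition is:
Bags: B1 = {1, 3, 4}  B2 = {1, 2, 3}
Tree: B1–B2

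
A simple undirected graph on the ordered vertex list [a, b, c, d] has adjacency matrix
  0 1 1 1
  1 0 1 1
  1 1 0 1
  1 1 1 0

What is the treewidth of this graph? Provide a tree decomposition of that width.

A single bag containing all 4 vertices is trivially a valid decomposition of width 3. For the lower bound, the 4 vertices {a, b, c, d} are pairwise adjacent, and any tree decomposition puts a clique entirely inside one bag — forcing width ≥ 3. Hence tw(G) = 3 exactly.

Treewidth 3.
One optimal decomposition is:
Bags: B1 = {a, b, c, d}
Tree: (single bag)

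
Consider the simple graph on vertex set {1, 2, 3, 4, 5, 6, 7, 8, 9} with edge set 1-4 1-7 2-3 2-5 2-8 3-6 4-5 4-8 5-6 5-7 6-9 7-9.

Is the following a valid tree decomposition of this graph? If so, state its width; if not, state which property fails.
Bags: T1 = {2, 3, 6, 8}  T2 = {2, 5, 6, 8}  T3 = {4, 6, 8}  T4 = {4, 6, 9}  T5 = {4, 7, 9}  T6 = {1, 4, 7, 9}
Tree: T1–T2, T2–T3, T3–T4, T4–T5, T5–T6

A tree decomposition must satisfy three properties: every vertex lies in some bag; for every edge, both endpoints lie together in some bag; and for every vertex, the bags containing it form a connected subtree. Here edge (5,4) lies in no bag, so the decomposition is invalid.

No — edge (5,4) lies in no bag.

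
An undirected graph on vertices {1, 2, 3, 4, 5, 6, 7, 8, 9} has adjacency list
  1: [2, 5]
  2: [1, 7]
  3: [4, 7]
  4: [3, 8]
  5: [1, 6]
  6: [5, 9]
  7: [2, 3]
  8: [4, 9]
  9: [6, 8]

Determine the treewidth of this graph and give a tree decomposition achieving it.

Treewidth 2.
One such decomposition:
Bags: B1 = {2, 3, 7}  B2 = {1, 2, 3}  B3 = {1, 3, 5}  B4 = {3, 5, 6}  B5 = {3, 6, 9}  B6 = {3, 8, 9}  B7 = {3, 4, 8}
Tree: B1–B2, B2–B3, B3–B4, B4–B5, B5–B6, B6–B7

Every bag has size at most 3, so the width is 3 − 1 = 2 and tw(G) ≤ 2. Since 3–7–2–1–5–6–9–8–4–3 is a cycle in G, G is not acyclic. Forests are exactly the graphs of treewidth ≤ 1, so tw(G) ≥ 2. The upper and lower bounds meet at 2, so that is the treewidth.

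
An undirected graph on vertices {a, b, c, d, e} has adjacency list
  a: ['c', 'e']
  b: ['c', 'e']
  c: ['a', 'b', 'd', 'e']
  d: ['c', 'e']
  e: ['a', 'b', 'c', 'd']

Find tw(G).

A width-2 tree decomposition is:
Bags: B1 = {c, d, e}  B2 = {b, c, e}  B3 = {a, c, e}
Tree: B1–B2, B1–B3
Each bag holds 3 vertices, so the decomposition has width 2, which upper-bounds the treewidth. For the lower bound, the 3 vertices {c, d, e} are pairwise adjacent, and any tree decomposition puts a clique entirely inside one bag — forcing width ≥ 2. Hence tw(G) = 2 exactly.

2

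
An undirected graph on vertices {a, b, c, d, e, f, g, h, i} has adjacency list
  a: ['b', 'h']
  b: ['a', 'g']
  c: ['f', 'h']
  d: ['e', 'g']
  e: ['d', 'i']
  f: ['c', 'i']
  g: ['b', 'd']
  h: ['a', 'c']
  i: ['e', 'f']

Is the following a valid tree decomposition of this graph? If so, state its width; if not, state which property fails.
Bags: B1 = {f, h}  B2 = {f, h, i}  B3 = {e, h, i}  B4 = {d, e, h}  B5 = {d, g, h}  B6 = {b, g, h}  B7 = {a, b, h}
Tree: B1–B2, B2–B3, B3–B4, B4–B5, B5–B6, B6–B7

No — vertex c appears in no bag.

A tree decomposition must satisfy three properties: every vertex lies in some bag; for every edge, both endpoints lie together in some bag; and for every vertex, the bags containing it form a connected subtree. Here vertex c appears in no bag, so the decomposition is invalid.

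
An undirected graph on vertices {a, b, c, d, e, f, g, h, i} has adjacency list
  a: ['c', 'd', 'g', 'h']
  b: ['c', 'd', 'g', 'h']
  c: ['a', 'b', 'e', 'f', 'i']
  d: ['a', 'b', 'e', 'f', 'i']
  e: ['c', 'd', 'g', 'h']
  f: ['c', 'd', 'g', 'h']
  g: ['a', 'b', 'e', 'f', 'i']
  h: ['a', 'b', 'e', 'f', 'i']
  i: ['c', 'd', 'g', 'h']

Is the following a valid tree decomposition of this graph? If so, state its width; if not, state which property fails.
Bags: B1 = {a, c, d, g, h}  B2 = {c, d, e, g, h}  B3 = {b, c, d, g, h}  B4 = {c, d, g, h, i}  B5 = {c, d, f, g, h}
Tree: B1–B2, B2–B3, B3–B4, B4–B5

Yes; width 4.

Checking the three conditions: (i) the bags cover all of {a, b, c, d, e, f, g, h, i}; (ii) for each edge, some bag contains both endpoints; (iii) the bags containing any fixed vertex form a subtree. All hold, so the decomposition is valid with width 5 − 1 = 4.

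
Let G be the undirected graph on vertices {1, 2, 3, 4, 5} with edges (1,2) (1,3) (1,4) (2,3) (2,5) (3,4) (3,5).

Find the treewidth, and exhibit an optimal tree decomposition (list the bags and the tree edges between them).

Each bag holds 3 vertices, so the decomposition has width 2, which upper-bounds the treewidth. Conversely, {1, 2, 3} is a clique of size 3, and the vertices of any clique must share a bag in every tree decomposition; so some bag has ≥ 3 vertices and tw(G) ≥ 2. Combining the bounds, tw(G) = 2.

Treewidth 2.
Bags: B1 = {1, 2, 3}  B2 = {1, 3, 4}  B3 = {2, 3, 5}
Tree: B1–B2, B1–B3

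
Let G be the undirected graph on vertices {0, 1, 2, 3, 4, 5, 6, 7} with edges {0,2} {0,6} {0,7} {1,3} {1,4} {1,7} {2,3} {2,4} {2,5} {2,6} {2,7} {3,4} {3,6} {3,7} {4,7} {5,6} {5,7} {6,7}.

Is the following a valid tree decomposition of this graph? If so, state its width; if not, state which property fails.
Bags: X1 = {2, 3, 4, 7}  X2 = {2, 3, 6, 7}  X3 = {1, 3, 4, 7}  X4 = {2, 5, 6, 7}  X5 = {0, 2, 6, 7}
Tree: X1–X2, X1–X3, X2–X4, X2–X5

Yes; width 3.

Vertex coverage: the bags together contain {0, 1, 2, 3, 4, 5, 6, 7}, the full vertex set. Edge coverage: each edge of G has both endpoints in at least one bag. Running intersection: for every vertex, the bags containing it form a connected subtree. All three properties hold, so this is a valid tree decomposition of width max|bag| − 1 = 3, and hence tw(G) ≤ 3.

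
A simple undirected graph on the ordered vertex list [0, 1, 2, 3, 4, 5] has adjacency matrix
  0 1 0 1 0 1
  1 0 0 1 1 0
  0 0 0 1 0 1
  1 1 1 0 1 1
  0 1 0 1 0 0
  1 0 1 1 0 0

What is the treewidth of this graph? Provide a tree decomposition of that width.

Every bag has size at most 3, so the width is 3 − 1 = 2 and tw(G) ≤ 2. Conversely, {0, 1, 3} is a clique of size 3, and the vertices of any clique must share a bag in every tree decomposition; so some bag has ≥ 3 vertices and tw(G) ≥ 2. Combining the bounds, tw(G) = 2.

Treewidth 2.
Bags: B1 = {0, 3, 5}  B2 = {0, 1, 3}  B3 = {1, 3, 4}  B4 = {2, 3, 5}
Tree: B1–B2, B2–B3, B1–B4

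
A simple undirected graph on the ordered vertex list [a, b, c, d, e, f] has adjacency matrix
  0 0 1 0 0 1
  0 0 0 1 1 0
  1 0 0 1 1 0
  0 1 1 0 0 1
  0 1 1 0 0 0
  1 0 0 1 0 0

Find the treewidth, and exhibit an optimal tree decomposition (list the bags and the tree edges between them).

Every bag has size at most 3, so the width is 3 − 1 = 2 and tw(G) ≤ 2. The edges f–a–c–d–f form a cycle, so G is not a tree and its treewidth is at least 2. Therefore the treewidth is 2.

Treewidth 2.
Bags: B1 = {a, d, f}  B2 = {a, c, d}  B3 = {b, c, d}  B4 = {b, c, e}
Tree: B1–B2, B2–B3, B3–B4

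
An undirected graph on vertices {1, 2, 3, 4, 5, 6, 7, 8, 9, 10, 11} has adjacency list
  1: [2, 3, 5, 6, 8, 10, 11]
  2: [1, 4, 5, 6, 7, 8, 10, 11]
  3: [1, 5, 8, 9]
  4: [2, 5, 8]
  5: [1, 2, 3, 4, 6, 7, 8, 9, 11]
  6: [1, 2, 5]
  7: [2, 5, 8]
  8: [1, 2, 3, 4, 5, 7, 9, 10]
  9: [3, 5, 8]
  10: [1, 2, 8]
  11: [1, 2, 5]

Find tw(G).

A width-3 tree decomposition is:
Bags: B1 = {1, 2, 5, 8}  B2 = {2, 4, 5, 8}  B3 = {1, 2, 5, 6}  B4 = {2, 5, 7, 8}  B5 = {1, 3, 5, 8}  B6 = {3, 5, 8, 9}  B7 = {1, 2, 5, 11}  B8 = {1, 2, 8, 10}
Tree: B1–B2, B1–B3, B2–B4, B1–B5, B5–B6, B1–B7, B1–B8
Each bag holds 4 vertices, so the decomposition has width 3, which upper-bounds the treewidth. On the other hand G contains the 4-clique {1, 2, 8, 10}. A clique must lie in a single bag of any decomposition, so no decomposition can have width below 3. The upper and lower bounds meet at 3, so that is the treewidth.

3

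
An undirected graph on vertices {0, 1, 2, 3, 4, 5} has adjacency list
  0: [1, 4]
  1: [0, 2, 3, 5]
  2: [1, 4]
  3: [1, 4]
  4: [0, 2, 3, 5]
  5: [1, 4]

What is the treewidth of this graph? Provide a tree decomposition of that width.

Every bag has size at most 3, so the width is 3 − 1 = 2 and tw(G) ≤ 2. The edges 1–3–4–5–1 form a cycle, so G is not a tree and its treewidth is at least 2. Combining the bounds, tw(G) = 2.

Treewidth 2.
Bags: B1 = {1, 3, 4}  B2 = {1, 4, 5}  B3 = {0, 1, 4}  B4 = {1, 2, 4}
Tree: B1–B2, B2–B3, B3–B4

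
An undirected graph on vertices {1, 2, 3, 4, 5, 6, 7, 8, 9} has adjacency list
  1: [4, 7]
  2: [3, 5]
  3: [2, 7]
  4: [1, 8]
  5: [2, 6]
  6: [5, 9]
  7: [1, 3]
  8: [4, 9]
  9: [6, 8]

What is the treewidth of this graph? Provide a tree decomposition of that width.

Each bag holds 3 vertices, so the decomposition has width 2, which upper-bounds the treewidth. Since 4–8–9–6–5–2–3–7–1–4 is a cycle in G, G is not acyclic. Forests are exactly the graphs of treewidth ≤ 1, so tw(G) ≥ 2. The upper and lower bounds meet at 2, so that is the treewidth.

Treewidth 2.
Bags: B1 = {4, 8, 9}  B2 = {4, 6, 9}  B3 = {4, 5, 6}  B4 = {2, 4, 5}  B5 = {2, 3, 4}  B6 = {3, 4, 7}  B7 = {1, 4, 7}
Tree: B1–B2, B2–B3, B3–B4, B4–B5, B5–B6, B6–B7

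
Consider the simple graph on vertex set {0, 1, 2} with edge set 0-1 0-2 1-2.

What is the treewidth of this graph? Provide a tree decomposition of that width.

A single bag containing all 3 vertices is trivially a valid decomposition of width 2. On the other hand G contains the 3-clique {0, 1, 2}. A clique must lie in a single bag of any decomposition, so no decomposition can have width below 2. The upper and lower bounds meet at 2, so that is the treewidth.

Treewidth 2.
One optimal decomposition is:
Bags: B1 = {0, 1, 2}
Tree: (single bag)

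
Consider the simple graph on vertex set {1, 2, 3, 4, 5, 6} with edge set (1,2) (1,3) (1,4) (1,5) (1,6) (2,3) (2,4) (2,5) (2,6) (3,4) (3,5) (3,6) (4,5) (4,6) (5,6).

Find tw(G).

5

A width-5 tree decomposition is:
Bags: B1 = {1, 2, 3, 4, 5, 6}
Tree: (single bag)
With just one bag of size 6, the width is 6 − 1 = 5, so tw(G) ≤ 5. Conversely, {1, 2, 3, 4, 5, 6} is a clique of size 6, and the vertices of any clique must share a bag in every tree decomposition; so some bag has ≥ 6 vertices and tw(G) ≥ 5. Hence tw(G) = 5 exactly.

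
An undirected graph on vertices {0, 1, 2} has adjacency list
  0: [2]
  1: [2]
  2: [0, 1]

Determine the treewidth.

1

A width-1 tree decomposition is:
Bags: B1 = {1, 2}  B2 = {0, 2}
Tree: B1–B2
The largest bag has 2 vertices, giving width 1; this decomposition certifies tw(G) ≤ 1. G has an edge, so its treewidth is at least 1. Hence tw(G) = 1 exactly.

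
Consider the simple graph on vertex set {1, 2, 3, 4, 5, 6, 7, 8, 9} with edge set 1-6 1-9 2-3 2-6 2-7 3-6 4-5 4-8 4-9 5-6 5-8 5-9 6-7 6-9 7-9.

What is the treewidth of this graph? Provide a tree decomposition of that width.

Every bag has size at most 3, so the width is 3 − 1 = 2 and tw(G) ≤ 2. Conversely, {4, 5, 8} is a clique of size 3, and the vertices of any clique must share a bag in every tree decomposition; so some bag has ≥ 3 vertices and tw(G) ≥ 2. Hence tw(G) = 2 exactly.

Treewidth 2.
One optimal decomposition is:
Bags: B1 = {6, 7, 9}  B2 = {5, 6, 9}  B3 = {4, 5, 9}  B4 = {2, 6, 7}  B5 = {1, 6, 9}  B6 = {4, 5, 8}  B7 = {2, 3, 6}
Tree: B1–B2, B2–B3, B1–B4, B2–B5, B3–B6, B4–B7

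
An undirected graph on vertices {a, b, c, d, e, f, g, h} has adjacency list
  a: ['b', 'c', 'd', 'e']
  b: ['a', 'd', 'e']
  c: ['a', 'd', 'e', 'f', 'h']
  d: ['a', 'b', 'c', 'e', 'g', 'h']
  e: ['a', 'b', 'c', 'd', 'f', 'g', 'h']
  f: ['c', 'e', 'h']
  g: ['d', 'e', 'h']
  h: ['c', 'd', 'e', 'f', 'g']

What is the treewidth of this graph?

3

A width-3 tree decomposition is:
Bags: B1 = {d, e, g, h}  B2 = {c, d, e, h}  B3 = {c, e, f, h}  B4 = {a, c, d, e}  B5 = {a, b, d, e}
Tree: B1–B2, B2–B3, B2–B4, B4–B5
Each bag holds 4 vertices, so the decomposition has width 3, which upper-bounds the treewidth. On the other hand G contains the 4-clique {d, e, g, h}. A clique must lie in a single bag of any decomposition, so no decomposition can have width below 3. Therefore the treewidth is 3.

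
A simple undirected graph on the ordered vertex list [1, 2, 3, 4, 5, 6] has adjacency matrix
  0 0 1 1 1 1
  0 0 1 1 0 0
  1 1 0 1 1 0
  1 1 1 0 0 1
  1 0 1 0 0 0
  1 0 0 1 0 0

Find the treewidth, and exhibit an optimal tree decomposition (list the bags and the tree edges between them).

Every bag has size at most 3, so the width is 3 − 1 = 2 and tw(G) ≤ 2. For the lower bound, the 3 vertices {1, 3, 4} are pairwise adjacent, and any tree decomposition puts a clique entirely inside one bag — forcing width ≥ 2. Therefore the treewidth is 2.

Treewidth 2.
Bags: B1 = {1, 3, 5}  B2 = {1, 3, 4}  B3 = {1, 4, 6}  B4 = {2, 3, 4}
Tree: B1–B2, B2–B3, B2–B4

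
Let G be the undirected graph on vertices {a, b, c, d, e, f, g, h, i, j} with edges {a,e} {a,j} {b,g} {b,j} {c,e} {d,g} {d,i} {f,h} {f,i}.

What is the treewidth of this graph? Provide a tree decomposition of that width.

Treewidth 1.
One such decomposition:
Bags: B1 = {f, h}  B2 = {f, i}  B3 = {d, i}  B4 = {d, g}  B5 = {b, g}  B6 = {b, j}  B7 = {a, j}  B8 = {a, e}  B9 = {c, e}
Tree: B1–B2, B2–B3, B3–B4, B4–B5, B5–B6, B6–B7, B7–B8, B8–B9

Each bag holds 2 vertices, so the decomposition has width 1, which upper-bounds the treewidth. Since G has at least one edge (e.g. h–f), it is not an edgeless graph, so tw(G) ≥ 1. Combining the bounds, tw(G) = 1.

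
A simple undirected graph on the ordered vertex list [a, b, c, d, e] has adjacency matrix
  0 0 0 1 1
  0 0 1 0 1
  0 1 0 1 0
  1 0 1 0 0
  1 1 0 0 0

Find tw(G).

2

A width-2 tree decomposition is:
Bags: B1 = {a, d, e}  B2 = {b, d, e}  B3 = {b, c, d}
Tree: B1–B2, B2–B3
Each bag holds 3 vertices, so the decomposition has width 2, which upper-bounds the treewidth. The edges d–a–e–b–c–d form a cycle, so G is not a tree and its treewidth is at least 2. Combining the bounds, tw(G) = 2.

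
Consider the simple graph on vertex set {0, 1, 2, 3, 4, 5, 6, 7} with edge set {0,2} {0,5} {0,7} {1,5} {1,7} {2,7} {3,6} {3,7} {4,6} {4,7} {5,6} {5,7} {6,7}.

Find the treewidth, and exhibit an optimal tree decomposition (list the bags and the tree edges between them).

Treewidth 2.
One such decomposition:
Bags: B1 = {5, 6, 7}  B2 = {1, 5, 7}  B3 = {3, 6, 7}  B4 = {0, 5, 7}  B5 = {4, 6, 7}  B6 = {0, 2, 7}
Tree: B1–B2, B1–B3, B2–B4, B1–B5, B4–B6

Every bag has size at most 3, so the width is 3 − 1 = 2 and tw(G) ≤ 2. For the lower bound, the 3 vertices {0, 2, 7} are pairwise adjacent, and any tree decomposition puts a clique entirely inside one bag — forcing width ≥ 2. Combining the bounds, tw(G) = 2.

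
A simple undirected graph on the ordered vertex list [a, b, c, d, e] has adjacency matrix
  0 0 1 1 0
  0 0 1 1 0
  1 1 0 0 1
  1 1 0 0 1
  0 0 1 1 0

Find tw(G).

2

A width-2 tree decomposition is:
Bags: B1 = {a, c, d}  B2 = {b, c, d}  B3 = {c, d, e}
Tree: B1–B2, B2–B3
Each bag holds 3 vertices, so the decomposition has width 2, which upper-bounds the treewidth. The edges c–a–d–b–c form a cycle, so G is not a tree and its treewidth is at least 2. Hence tw(G) = 2 exactly.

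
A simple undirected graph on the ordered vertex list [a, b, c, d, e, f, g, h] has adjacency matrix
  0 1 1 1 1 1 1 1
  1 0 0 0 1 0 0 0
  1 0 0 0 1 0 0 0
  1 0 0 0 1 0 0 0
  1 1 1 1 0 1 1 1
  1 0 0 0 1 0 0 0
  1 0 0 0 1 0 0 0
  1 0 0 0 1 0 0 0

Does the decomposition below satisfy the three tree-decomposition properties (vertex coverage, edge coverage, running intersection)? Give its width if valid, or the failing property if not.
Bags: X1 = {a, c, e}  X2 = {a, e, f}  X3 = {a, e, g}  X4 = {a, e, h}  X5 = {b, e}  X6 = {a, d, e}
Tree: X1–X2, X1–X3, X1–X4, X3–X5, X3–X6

A tree decomposition must satisfy three properties: every vertex lies in some bag; for every edge, both endpoints lie together in some bag; and for every vertex, the bags containing it form a connected subtree. Here edge (a,b) lies in no bag, so the decomposition is invalid.

No — edge (a,b) lies in no bag.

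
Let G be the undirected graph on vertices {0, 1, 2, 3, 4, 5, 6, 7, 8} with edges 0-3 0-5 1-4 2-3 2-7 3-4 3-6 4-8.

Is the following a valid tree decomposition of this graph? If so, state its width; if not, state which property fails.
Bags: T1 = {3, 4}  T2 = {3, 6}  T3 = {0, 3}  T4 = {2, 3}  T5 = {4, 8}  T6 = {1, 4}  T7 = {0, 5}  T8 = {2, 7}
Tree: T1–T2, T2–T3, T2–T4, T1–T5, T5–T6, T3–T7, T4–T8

Yes; width 1.

Checking the three conditions: (i) the bags cover all of {0, 1, 2, 3, 4, 5, 6, 7, 8}; (ii) for each edge, some bag contains both endpoints; (iii) the bags containing any fixed vertex form a subtree. All hold, so the decomposition is valid with width 2 − 1 = 1.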